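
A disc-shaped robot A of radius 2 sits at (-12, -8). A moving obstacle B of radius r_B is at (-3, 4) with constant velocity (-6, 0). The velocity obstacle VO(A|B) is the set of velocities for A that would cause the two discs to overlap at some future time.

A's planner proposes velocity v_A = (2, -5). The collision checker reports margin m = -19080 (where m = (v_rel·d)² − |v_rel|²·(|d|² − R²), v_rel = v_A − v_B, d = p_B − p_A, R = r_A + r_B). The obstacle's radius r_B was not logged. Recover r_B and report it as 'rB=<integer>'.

m = -19080
d = (9, 12);  v_rel = (8, -5),  |v_rel|² = 89
v_rel×d = (8)·(12) − (-5)·(9) = 141
since m = R²·89 − 141²:  R² = (19881 + -19080) / 89 = 9
R = √9 = 3  ⇒  r_B = 3 − 2 = 1

rB=1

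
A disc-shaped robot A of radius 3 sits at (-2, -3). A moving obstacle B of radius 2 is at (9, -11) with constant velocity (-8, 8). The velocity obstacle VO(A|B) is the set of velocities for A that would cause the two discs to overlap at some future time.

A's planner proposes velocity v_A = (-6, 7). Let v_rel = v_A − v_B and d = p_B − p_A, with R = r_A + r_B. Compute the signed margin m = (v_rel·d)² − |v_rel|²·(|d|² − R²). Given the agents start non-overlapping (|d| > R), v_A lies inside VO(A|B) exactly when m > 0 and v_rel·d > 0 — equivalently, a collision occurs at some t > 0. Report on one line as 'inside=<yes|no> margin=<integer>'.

d = (11, -8),  |d|² = 185;  R = 3+2 = 5,  c = 185−5² = 160
v_rel = (2, -1),  |v_rel|² = 5;  v_rel·d = (2)·(11) + (-1)·(-8) = 30
5·t² − 60·t + 160 = 0  ⇒  m = 30² − 5·160 = 100
m = 100 > 0,  v_rel·d = 30 > 0  ⇒  inside

inside=yes margin=100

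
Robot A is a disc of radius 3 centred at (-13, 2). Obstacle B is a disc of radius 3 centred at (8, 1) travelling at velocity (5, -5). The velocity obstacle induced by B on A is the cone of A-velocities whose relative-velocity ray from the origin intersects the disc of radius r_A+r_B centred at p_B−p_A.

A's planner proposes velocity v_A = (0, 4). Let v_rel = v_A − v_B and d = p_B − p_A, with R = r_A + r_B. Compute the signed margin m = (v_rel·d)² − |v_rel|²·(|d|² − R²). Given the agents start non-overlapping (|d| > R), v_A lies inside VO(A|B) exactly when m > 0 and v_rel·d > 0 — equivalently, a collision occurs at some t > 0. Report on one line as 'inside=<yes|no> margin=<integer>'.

d = (21, -1),  |d|² = 442;  R = 3+3 = 6,  c = 442−6² = 406
v_rel = (-5, 9),  |v_rel|² = 106;  v_rel·d = (-5)·(21) + (9)·(-1) = -114
106·t² + 228·t + 406 = 0  ⇒  m = (-114)² − 106·406 = -30040
m = -30040 < 0,  v_rel·d = -114 < 0  ⇒  outside

inside=no margin=-30040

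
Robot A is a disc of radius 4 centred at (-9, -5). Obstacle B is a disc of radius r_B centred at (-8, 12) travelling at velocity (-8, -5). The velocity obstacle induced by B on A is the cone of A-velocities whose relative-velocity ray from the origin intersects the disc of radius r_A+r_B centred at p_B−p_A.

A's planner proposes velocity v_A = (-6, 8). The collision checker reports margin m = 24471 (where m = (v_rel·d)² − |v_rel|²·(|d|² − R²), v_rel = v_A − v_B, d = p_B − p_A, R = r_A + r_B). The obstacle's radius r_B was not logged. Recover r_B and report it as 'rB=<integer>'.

m = 24471
d = (1, 17);  v_rel = (2, 13),  |v_rel|² = 173
v_rel×d = (2)·(17) − (13)·(1) = 21
since m = R²·173 − 21²:  R² = (441 + 24471) / 173 = 144
R = √144 = 12  ⇒  r_B = 12 − 4 = 8

rB=8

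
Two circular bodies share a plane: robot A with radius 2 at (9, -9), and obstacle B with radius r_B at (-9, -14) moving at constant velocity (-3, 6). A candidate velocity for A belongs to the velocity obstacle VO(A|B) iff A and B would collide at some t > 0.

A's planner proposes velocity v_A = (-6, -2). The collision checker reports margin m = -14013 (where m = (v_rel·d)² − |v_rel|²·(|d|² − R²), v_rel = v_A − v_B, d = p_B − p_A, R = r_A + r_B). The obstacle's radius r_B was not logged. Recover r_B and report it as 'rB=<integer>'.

m = -14013
d = (-18, -5);  v_rel = (-3, -8),  |v_rel|² = 73
v_rel×d = (-3)·(-5) − (-8)·(-18) = -129
since m = R²·73 − (-129)²:  R² = (16641 + -14013) / 73 = 36
R = √36 = 6  ⇒  r_B = 6 − 2 = 4

rB=4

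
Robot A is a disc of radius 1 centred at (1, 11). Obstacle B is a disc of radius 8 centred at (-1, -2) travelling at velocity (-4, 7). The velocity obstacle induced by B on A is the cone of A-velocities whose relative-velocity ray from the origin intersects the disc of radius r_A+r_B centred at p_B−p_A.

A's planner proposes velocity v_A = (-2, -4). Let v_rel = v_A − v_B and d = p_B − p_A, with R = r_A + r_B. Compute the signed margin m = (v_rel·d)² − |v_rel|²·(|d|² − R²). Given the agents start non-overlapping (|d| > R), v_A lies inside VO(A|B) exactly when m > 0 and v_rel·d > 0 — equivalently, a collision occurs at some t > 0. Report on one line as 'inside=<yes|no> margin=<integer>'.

d = (-2, -13),  |d|² = 173;  R = 1+8 = 9,  c = 173−9² = 92
v_rel = (2, -11),  |v_rel|² = 125;  v_rel·d = (2)·(-2) + (-11)·(-13) = 139
125·t² − 278·t + 92 = 0  ⇒  m = 139² − 125·92 = 7821
m = 7821 > 0,  v_rel·d = 139 > 0  ⇒  inside

inside=yes margin=7821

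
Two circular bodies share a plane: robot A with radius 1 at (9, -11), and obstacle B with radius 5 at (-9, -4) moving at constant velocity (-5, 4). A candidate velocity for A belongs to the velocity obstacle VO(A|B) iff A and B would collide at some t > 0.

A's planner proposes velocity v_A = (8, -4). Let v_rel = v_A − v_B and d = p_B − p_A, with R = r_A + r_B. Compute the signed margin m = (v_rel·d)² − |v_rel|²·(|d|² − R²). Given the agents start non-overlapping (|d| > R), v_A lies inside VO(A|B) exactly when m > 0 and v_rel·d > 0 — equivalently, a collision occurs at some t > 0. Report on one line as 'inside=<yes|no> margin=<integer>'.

d = (-18, 7),  |d|² = 373;  R = 1+5 = 6,  c = 373−6² = 337
v_rel = (13, -8),  |v_rel|² = 233;  v_rel·d = (13)·(-18) + (-8)·(7) = -290
233·t² + 580·t + 337 = 0  ⇒  m = (-290)² − 233·337 = 5579
m = 5579 > 0,  v_rel·d = -290 < 0  ⇒  outside

inside=no margin=5579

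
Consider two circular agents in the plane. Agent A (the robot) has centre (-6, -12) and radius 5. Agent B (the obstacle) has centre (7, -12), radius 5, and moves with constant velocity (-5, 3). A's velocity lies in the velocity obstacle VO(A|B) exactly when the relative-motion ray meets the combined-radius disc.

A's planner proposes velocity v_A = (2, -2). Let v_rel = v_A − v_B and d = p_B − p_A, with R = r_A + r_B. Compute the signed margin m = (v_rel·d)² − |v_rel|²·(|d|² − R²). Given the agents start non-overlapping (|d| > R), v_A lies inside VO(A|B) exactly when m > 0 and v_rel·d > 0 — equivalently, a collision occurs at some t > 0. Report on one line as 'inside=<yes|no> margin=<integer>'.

d = (13, 0),  |d|² = 169;  R = 5+5 = 10,  c = 169−10² = 69
v_rel = (7, -5),  |v_rel|² = 74;  v_rel·d = (7)·(13) + (-5)·(0) = 91
74·t² − 182·t + 69 = 0  ⇒  m = 91² − 74·69 = 3175
m = 3175 > 0,  v_rel·d = 91 > 0  ⇒  inside

inside=yes margin=3175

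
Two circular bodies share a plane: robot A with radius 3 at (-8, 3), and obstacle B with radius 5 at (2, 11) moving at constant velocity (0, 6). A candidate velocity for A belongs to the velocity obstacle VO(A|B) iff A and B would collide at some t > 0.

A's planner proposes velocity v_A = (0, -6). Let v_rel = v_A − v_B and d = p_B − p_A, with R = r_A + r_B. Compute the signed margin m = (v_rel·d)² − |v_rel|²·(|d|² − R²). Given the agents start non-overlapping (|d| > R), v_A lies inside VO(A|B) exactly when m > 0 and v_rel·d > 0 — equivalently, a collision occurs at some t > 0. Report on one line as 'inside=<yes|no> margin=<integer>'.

d = (10, 8),  |d|² = 164;  R = 3+5 = 8,  c = 164−8² = 100
v_rel = (0, -12),  |v_rel|² = 144;  v_rel·d = (0)·(10) + (-12)·(8) = -96
144·t² + 192·t + 100 = 0  ⇒  m = (-96)² − 144·100 = -5184
m = -5184 < 0,  v_rel·d = -96 < 0  ⇒  outside

inside=no margin=-5184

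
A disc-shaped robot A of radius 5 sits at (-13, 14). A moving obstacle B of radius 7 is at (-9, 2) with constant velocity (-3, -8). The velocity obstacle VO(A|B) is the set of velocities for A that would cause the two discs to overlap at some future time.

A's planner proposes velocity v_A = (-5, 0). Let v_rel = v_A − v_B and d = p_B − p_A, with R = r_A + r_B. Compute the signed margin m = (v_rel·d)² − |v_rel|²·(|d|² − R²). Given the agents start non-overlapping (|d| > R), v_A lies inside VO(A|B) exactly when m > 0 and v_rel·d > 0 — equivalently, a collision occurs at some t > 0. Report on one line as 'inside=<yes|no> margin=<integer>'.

d = (4, -12),  |d|² = 160;  R = 5+7 = 12,  c = 160−12² = 16
v_rel = (-2, 8),  |v_rel|² = 68;  v_rel·d = (-2)·(4) + (8)·(-12) = -104
68·t² + 208·t + 16 = 0  ⇒  m = (-104)² − 68·16 = 9728
m = 9728 > 0,  v_rel·d = -104 < 0  ⇒  outside

inside=no margin=9728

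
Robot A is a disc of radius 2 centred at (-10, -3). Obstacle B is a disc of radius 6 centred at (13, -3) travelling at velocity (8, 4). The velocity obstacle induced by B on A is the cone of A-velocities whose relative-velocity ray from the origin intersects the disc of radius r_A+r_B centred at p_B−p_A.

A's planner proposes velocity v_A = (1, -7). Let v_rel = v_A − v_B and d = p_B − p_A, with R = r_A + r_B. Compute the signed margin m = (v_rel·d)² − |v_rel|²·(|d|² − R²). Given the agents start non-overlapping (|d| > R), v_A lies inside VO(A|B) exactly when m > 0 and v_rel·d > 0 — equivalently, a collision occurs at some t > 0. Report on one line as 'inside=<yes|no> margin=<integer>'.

d = (23, 0),  |d|² = 529;  R = 2+6 = 8,  c = 529−8² = 465
v_rel = (-7, -11),  |v_rel|² = 170;  v_rel·d = (-7)·(23) + (-11)·(0) = -161
170·t² + 322·t + 465 = 0  ⇒  m = (-161)² − 170·465 = -53129
m = -53129 < 0,  v_rel·d = -161 < 0  ⇒  outside

inside=no margin=-53129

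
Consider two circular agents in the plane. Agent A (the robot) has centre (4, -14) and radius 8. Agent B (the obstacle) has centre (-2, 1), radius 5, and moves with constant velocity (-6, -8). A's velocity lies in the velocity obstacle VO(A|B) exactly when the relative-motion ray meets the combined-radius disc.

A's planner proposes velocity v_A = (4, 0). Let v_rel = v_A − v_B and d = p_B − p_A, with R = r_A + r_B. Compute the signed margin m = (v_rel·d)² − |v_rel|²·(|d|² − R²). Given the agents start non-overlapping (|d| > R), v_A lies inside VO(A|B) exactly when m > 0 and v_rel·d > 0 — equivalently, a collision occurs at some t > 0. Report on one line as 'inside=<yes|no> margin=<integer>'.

d = (-6, 15),  |d|² = 261;  R = 8+5 = 13,  c = 261−13² = 92
v_rel = (10, 8),  |v_rel|² = 164;  v_rel·d = (10)·(-6) + (8)·(15) = 60
164·t² − 120·t + 92 = 0  ⇒  m = 60² − 164·92 = -11488
m = -11488 < 0,  v_rel·d = 60 > 0  ⇒  outside

inside=no margin=-11488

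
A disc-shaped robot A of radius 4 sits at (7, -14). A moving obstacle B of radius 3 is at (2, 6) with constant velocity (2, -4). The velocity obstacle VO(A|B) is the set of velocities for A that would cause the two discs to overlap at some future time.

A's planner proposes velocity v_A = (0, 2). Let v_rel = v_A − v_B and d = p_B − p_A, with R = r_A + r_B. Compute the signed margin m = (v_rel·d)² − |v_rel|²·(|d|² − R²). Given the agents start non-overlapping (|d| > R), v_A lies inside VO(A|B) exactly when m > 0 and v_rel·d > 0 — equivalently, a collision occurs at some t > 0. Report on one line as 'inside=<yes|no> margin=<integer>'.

d = (-5, 20),  |d|² = 425;  R = 4+3 = 7,  c = 425−7² = 376
v_rel = (-2, 6),  |v_rel|² = 40;  v_rel·d = (-2)·(-5) + (6)·(20) = 130
40·t² − 260·t + 376 = 0  ⇒  m = 130² − 40·376 = 1860
m = 1860 > 0,  v_rel·d = 130 > 0  ⇒  inside

inside=yes margin=1860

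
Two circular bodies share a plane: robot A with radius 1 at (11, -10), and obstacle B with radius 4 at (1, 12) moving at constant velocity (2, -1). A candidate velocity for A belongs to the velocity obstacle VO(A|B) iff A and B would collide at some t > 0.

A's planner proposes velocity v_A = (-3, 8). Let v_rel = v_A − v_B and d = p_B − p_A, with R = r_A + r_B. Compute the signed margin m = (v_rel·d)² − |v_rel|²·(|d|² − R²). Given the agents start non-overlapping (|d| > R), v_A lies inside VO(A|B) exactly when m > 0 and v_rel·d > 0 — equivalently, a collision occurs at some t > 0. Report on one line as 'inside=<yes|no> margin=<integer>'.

d = (-10, 22),  |d|² = 584;  R = 1+4 = 5,  c = 584−5² = 559
v_rel = (-5, 9),  |v_rel|² = 106;  v_rel·d = (-5)·(-10) + (9)·(22) = 248
106·t² − 496·t + 559 = 0  ⇒  m = 248² − 106·559 = 2250
m = 2250 > 0,  v_rel·d = 248 > 0  ⇒  inside

inside=yes margin=2250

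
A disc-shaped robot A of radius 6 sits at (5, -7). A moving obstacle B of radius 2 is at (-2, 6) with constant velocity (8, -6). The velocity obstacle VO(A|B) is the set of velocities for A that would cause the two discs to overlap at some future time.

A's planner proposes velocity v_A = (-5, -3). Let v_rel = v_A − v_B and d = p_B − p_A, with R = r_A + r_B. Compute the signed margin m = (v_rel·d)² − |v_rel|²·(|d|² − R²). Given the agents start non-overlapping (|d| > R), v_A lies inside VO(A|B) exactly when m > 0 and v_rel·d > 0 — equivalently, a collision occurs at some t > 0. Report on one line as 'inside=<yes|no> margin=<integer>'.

d = (-7, 13),  |d|² = 218;  R = 6+2 = 8,  c = 218−8² = 154
v_rel = (-13, 3),  |v_rel|² = 178;  v_rel·d = (-13)·(-7) + (3)·(13) = 130
178·t² − 260·t + 154 = 0  ⇒  m = 130² − 178·154 = -10512
m = -10512 < 0,  v_rel·d = 130 > 0  ⇒  outside

inside=no margin=-10512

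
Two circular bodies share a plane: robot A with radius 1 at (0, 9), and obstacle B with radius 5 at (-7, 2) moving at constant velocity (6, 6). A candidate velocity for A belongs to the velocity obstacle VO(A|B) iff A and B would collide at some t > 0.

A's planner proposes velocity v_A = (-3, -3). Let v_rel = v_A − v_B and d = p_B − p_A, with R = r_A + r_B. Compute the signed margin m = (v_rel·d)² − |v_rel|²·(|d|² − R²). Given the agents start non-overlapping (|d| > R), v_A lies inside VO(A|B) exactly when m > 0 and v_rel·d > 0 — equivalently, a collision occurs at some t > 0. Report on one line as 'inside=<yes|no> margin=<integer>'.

d = (-7, -7),  |d|² = 98;  R = 1+5 = 6,  c = 98−6² = 62
v_rel = (-9, -9),  |v_rel|² = 162;  v_rel·d = (-9)·(-7) + (-9)·(-7) = 126
162·t² − 252·t + 62 = 0  ⇒  m = 126² − 162·62 = 5832
m = 5832 > 0,  v_rel·d = 126 > 0  ⇒  inside

inside=yes margin=5832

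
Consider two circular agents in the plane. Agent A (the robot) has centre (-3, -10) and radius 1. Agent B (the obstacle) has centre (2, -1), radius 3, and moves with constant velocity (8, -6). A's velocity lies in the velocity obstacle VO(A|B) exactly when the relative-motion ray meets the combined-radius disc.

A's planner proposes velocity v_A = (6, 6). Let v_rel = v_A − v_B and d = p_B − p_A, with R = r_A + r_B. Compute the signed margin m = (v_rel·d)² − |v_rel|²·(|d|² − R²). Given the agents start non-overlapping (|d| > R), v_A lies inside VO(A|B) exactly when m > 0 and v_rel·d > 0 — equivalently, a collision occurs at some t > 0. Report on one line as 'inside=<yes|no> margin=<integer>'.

d = (5, 9),  |d|² = 106;  R = 1+3 = 4,  c = 106−4² = 90
v_rel = (-2, 12),  |v_rel|² = 148;  v_rel·d = (-2)·(5) + (12)·(9) = 98
148·t² − 196·t + 90 = 0  ⇒  m = 98² − 148·90 = -3716
m = -3716 < 0,  v_rel·d = 98 > 0  ⇒  outside

inside=no margin=-3716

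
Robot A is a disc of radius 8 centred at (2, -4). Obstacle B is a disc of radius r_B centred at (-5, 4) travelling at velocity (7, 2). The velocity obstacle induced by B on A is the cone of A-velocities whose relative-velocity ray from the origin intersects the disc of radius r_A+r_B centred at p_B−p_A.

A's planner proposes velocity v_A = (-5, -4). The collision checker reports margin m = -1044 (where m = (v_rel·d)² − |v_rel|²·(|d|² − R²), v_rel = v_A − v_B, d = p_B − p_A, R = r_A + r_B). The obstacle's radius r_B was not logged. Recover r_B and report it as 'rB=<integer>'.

m = -1044
d = (-7, 8);  v_rel = (-12, -6),  |v_rel|² = 180
v_rel×d = (-12)·(8) − (-6)·(-7) = -138
since m = R²·180 − (-138)²:  R² = (19044 + -1044) / 180 = 100
R = √100 = 10  ⇒  r_B = 10 − 8 = 2

rB=2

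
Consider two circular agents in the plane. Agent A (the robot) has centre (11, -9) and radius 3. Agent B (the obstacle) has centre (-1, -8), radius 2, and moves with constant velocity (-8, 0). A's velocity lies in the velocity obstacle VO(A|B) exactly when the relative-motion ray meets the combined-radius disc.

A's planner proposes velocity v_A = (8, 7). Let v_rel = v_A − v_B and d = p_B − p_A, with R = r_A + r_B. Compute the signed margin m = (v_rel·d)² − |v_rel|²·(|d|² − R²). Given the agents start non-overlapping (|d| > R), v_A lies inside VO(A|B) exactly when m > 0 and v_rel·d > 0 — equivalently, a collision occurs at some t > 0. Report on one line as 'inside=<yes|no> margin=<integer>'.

d = (-12, 1),  |d|² = 145;  R = 3+2 = 5,  c = 145−5² = 120
v_rel = (16, 7),  |v_rel|² = 305;  v_rel·d = (16)·(-12) + (7)·(1) = -185
305·t² + 370·t + 120 = 0  ⇒  m = (-185)² − 305·120 = -2375
m = -2375 < 0,  v_rel·d = -185 < 0  ⇒  outside

inside=no margin=-2375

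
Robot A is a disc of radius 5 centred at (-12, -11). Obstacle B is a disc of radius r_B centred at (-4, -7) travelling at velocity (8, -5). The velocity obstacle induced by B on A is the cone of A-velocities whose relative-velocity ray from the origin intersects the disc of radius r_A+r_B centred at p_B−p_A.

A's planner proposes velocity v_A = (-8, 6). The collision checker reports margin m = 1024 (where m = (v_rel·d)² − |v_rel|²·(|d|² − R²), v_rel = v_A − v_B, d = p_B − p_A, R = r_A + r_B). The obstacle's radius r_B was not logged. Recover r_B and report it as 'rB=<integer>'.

m = 1024
d = (8, 4);  v_rel = (-16, 11),  |v_rel|² = 377
v_rel×d = (-16)·(4) − (11)·(8) = -152
since m = R²·377 − (-152)²:  R² = (23104 + 1024) / 377 = 64
R = √64 = 8  ⇒  r_B = 8 − 5 = 3

rB=3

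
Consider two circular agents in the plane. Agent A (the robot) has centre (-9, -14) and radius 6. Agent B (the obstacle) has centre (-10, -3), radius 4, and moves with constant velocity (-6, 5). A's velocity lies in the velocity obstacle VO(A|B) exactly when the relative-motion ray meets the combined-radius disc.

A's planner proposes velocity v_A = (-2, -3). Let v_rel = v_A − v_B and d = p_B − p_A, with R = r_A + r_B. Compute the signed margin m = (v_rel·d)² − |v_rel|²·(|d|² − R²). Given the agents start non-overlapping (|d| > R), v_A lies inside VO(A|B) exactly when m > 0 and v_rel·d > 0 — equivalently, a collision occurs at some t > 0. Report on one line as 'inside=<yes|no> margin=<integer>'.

d = (-1, 11),  |d|² = 122;  R = 6+4 = 10,  c = 122−10² = 22
v_rel = (4, -8),  |v_rel|² = 80;  v_rel·d = (4)·(-1) + (-8)·(11) = -92
80·t² + 184·t + 22 = 0  ⇒  m = (-92)² − 80·22 = 6704
m = 6704 > 0,  v_rel·d = -92 < 0  ⇒  outside

inside=no margin=6704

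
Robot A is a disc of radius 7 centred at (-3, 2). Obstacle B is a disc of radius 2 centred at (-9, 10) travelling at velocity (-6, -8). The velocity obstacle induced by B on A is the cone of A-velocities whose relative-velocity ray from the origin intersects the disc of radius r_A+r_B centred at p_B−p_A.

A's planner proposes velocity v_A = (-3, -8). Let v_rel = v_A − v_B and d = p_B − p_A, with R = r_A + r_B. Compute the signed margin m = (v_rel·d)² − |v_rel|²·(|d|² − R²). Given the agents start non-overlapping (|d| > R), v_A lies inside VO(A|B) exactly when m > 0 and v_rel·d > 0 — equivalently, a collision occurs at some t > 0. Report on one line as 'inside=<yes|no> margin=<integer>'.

d = (-6, 8),  |d|² = 100;  R = 7+2 = 9,  c = 100−9² = 19
v_rel = (3, 0),  |v_rel|² = 9;  v_rel·d = (3)·(-6) + (0)·(8) = -18
9·t² + 36·t + 19 = 0  ⇒  m = (-18)² − 9·19 = 153
m = 153 > 0,  v_rel·d = -18 < 0  ⇒  outside

inside=no margin=153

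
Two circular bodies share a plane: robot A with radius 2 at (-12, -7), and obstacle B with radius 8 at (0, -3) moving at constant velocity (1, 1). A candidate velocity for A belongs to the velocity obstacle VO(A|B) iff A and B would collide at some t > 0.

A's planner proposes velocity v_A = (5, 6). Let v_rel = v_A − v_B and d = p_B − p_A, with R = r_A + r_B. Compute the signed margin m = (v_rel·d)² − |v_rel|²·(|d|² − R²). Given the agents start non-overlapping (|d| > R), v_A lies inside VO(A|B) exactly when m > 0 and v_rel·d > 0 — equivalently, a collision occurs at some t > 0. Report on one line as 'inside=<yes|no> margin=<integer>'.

d = (12, 4),  |d|² = 160;  R = 2+8 = 10,  c = 160−10² = 60
v_rel = (4, 5),  |v_rel|² = 41;  v_rel·d = (4)·(12) + (5)·(4) = 68
41·t² − 136·t + 60 = 0  ⇒  m = 68² − 41·60 = 2164
m = 2164 > 0,  v_rel·d = 68 > 0  ⇒  inside

inside=yes margin=2164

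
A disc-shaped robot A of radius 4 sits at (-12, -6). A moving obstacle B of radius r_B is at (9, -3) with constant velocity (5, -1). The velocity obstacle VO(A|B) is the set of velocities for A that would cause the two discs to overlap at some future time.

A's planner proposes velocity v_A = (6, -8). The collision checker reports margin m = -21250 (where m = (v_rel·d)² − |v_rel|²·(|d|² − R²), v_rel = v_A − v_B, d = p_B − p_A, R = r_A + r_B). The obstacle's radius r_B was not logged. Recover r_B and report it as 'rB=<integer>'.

m = -21250
d = (21, 3);  v_rel = (1, -7),  |v_rel|² = 50
v_rel×d = (1)·(3) − (-7)·(21) = 150
since m = R²·50 − 150²:  R² = (22500 + -21250) / 50 = 25
R = √25 = 5  ⇒  r_B = 5 − 4 = 1

rB=1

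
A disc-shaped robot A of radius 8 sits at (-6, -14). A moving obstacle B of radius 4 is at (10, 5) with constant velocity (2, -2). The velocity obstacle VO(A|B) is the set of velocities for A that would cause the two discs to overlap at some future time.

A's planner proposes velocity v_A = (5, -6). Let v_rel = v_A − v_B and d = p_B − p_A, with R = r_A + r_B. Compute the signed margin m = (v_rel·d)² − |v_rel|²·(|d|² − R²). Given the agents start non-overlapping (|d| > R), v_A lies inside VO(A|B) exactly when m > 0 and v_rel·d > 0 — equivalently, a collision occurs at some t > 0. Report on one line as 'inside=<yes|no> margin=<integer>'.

d = (16, 19),  |d|² = 617;  R = 8+4 = 12,  c = 617−12² = 473
v_rel = (3, -4),  |v_rel|² = 25;  v_rel·d = (3)·(16) + (-4)·(19) = -28
25·t² + 56·t + 473 = 0  ⇒  m = (-28)² − 25·473 = -11041
m = -11041 < 0,  v_rel·d = -28 < 0  ⇒  outside

inside=no margin=-11041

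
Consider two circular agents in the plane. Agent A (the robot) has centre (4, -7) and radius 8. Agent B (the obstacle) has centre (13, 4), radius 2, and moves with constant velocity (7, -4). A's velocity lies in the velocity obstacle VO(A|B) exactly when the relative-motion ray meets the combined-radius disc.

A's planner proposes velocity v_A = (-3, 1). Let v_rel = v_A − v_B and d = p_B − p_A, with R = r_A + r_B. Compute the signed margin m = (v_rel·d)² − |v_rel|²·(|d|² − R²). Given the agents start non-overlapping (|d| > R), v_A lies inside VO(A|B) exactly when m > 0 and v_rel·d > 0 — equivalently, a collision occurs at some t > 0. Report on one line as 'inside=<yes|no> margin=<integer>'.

d = (9, 11),  |d|² = 202;  R = 8+2 = 10,  c = 202−10² = 102
v_rel = (-10, 5),  |v_rel|² = 125;  v_rel·d = (-10)·(9) + (5)·(11) = -35
125·t² + 70·t + 102 = 0  ⇒  m = (-35)² − 125·102 = -11525
m = -11525 < 0,  v_rel·d = -35 < 0  ⇒  outside

inside=no margin=-11525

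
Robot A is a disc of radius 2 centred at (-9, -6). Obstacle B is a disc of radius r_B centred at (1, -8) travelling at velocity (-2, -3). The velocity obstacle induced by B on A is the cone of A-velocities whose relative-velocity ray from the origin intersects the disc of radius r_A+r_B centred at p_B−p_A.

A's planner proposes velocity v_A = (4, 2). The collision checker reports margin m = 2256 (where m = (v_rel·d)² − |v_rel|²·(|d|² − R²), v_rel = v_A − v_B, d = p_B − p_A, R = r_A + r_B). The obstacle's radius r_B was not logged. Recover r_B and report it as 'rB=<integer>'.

m = 2256
d = (10, -2);  v_rel = (6, 5),  |v_rel|² = 61
v_rel×d = (6)·(-2) − (5)·(10) = -62
since m = R²·61 − (-62)²:  R² = (3844 + 2256) / 61 = 100
R = √100 = 10  ⇒  r_B = 10 − 2 = 8

rB=8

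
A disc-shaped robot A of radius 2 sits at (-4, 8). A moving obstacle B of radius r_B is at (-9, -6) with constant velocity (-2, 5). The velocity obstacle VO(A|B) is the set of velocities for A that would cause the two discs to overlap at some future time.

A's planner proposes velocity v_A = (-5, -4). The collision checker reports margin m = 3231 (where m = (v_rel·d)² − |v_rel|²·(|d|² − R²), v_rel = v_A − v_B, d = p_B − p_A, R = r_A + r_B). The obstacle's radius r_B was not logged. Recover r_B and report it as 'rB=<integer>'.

m = 3231
d = (-5, -14);  v_rel = (-3, -9),  |v_rel|² = 90
v_rel×d = (-3)·(-14) − (-9)·(-5) = -3
since m = R²·90 − (-3)²:  R² = (9 + 3231) / 90 = 36
R = √36 = 6  ⇒  r_B = 6 − 2 = 4

rB=4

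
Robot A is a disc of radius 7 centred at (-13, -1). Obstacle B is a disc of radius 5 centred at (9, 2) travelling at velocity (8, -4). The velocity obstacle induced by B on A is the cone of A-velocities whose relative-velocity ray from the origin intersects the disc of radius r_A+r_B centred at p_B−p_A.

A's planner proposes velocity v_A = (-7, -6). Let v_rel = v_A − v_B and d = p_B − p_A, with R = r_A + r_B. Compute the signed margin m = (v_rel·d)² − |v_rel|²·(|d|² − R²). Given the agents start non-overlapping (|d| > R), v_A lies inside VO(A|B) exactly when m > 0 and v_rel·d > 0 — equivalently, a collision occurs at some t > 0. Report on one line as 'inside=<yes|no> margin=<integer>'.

d = (22, 3),  |d|² = 493;  R = 7+5 = 12,  c = 493−12² = 349
v_rel = (-15, -2),  |v_rel|² = 229;  v_rel·d = (-15)·(22) + (-2)·(3) = -336
229·t² + 672·t + 349 = 0  ⇒  m = (-336)² − 229·349 = 32975
m = 32975 > 0,  v_rel·d = -336 < 0  ⇒  outside

inside=no margin=32975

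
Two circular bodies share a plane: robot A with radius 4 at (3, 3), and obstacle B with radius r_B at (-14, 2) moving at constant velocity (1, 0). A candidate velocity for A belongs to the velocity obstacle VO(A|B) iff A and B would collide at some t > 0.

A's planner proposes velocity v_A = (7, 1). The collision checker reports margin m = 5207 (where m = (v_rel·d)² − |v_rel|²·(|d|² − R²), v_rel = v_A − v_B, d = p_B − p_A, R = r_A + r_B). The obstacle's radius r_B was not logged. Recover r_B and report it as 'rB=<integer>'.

m = 5207
d = (-17, -1);  v_rel = (6, 1),  |v_rel|² = 37
v_rel×d = (6)·(-1) − (1)·(-17) = 11
since m = R²·37 − 11²:  R² = (121 + 5207) / 37 = 144
R = √144 = 12  ⇒  r_B = 12 − 4 = 8

rB=8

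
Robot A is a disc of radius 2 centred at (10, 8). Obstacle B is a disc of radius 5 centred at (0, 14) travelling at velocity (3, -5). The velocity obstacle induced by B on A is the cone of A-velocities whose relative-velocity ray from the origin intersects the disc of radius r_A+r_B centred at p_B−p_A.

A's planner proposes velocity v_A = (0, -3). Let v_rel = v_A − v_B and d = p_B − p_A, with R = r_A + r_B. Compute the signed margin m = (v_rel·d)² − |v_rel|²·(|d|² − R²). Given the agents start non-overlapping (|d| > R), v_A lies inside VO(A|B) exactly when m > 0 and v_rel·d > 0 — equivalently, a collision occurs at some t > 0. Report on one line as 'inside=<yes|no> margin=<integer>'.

d = (-10, 6),  |d|² = 136;  R = 2+5 = 7,  c = 136−7² = 87
v_rel = (-3, 2),  |v_rel|² = 13;  v_rel·d = (-3)·(-10) + (2)·(6) = 42
13·t² − 84·t + 87 = 0  ⇒  m = 42² − 13·87 = 633
m = 633 > 0,  v_rel·d = 42 > 0  ⇒  inside

inside=yes margin=633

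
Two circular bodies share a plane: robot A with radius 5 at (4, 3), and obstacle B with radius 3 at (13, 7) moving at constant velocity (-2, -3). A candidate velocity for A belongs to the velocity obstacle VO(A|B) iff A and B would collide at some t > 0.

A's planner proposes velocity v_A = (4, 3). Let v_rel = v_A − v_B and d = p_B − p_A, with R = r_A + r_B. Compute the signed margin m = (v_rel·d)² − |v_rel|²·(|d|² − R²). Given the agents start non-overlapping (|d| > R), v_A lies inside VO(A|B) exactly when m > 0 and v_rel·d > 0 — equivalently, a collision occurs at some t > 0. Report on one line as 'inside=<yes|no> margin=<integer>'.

d = (9, 4),  |d|² = 97;  R = 5+3 = 8,  c = 97−8² = 33
v_rel = (6, 6),  |v_rel|² = 72;  v_rel·d = (6)·(9) + (6)·(4) = 78
72·t² − 156·t + 33 = 0  ⇒  m = 78² − 72·33 = 3708
m = 3708 > 0,  v_rel·d = 78 > 0  ⇒  inside

inside=yes margin=3708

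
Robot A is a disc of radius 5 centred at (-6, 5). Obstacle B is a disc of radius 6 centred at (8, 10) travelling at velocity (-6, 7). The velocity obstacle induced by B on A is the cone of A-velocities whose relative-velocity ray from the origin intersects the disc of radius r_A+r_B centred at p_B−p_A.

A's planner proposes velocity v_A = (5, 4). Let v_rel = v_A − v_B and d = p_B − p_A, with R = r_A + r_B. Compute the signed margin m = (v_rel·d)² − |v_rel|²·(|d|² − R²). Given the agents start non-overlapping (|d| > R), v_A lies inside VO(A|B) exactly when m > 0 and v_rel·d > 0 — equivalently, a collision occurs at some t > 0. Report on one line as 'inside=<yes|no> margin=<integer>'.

d = (14, 5),  |d|² = 221;  R = 5+6 = 11,  c = 221−11² = 100
v_rel = (11, -3),  |v_rel|² = 130;  v_rel·d = (11)·(14) + (-3)·(5) = 139
130·t² − 278·t + 100 = 0  ⇒  m = 139² − 130·100 = 6321
m = 6321 > 0,  v_rel·d = 139 > 0  ⇒  inside

inside=yes margin=6321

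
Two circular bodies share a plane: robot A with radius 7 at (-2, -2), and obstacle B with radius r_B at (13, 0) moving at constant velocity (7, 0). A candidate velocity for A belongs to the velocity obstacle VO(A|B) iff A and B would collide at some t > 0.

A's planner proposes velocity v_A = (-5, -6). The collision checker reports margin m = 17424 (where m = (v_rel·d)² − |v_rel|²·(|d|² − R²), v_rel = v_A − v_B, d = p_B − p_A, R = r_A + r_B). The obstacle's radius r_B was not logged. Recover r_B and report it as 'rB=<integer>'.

m = 17424
d = (15, 2);  v_rel = (-12, -6),  |v_rel|² = 180
v_rel×d = (-12)·(2) − (-6)·(15) = 66
since m = R²·180 − 66²:  R² = (4356 + 17424) / 180 = 121
R = √121 = 11  ⇒  r_B = 11 − 7 = 4

rB=4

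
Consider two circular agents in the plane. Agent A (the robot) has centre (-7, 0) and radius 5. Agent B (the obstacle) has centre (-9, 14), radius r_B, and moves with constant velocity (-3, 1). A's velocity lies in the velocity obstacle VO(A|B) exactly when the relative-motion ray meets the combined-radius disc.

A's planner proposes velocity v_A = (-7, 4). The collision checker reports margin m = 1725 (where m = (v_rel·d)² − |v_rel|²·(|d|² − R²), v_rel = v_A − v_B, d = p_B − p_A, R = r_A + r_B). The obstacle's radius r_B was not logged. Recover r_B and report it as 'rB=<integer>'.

m = 1725
d = (-2, 14);  v_rel = (-4, 3),  |v_rel|² = 25
v_rel×d = (-4)·(14) − (3)·(-2) = -50
since m = R²·25 − (-50)²:  R² = (2500 + 1725) / 25 = 169
R = √169 = 13  ⇒  r_B = 13 − 5 = 8

rB=8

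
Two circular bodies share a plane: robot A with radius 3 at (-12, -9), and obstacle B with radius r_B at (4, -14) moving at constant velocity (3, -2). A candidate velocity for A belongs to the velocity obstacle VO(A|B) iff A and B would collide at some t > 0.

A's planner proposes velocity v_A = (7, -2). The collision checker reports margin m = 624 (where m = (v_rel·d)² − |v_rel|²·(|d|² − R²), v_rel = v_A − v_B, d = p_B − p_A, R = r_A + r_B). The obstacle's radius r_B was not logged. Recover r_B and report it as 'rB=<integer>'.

m = 624
d = (16, -5);  v_rel = (4, 0),  |v_rel|² = 16
v_rel×d = (4)·(-5) − (0)·(16) = -20
since m = R²·16 − (-20)²:  R² = (400 + 624) / 16 = 64
R = √64 = 8  ⇒  r_B = 8 − 3 = 5

rB=5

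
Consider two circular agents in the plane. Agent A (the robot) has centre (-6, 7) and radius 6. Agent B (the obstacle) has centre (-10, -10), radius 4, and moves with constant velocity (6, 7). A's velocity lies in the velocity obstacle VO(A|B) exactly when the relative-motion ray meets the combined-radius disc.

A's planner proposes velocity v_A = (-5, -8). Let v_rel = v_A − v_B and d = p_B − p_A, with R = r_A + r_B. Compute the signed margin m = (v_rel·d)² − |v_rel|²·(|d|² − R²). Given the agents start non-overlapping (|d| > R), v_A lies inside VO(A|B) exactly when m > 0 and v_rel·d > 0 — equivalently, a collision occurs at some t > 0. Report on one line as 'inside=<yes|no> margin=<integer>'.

d = (-4, -17),  |d|² = 305;  R = 6+4 = 10,  c = 305−10² = 205
v_rel = (-11, -15),  |v_rel|² = 346;  v_rel·d = (-11)·(-4) + (-15)·(-17) = 299
346·t² − 598·t + 205 = 0  ⇒  m = 299² − 346·205 = 18471
m = 18471 > 0,  v_rel·d = 299 > 0  ⇒  inside

inside=yes margin=18471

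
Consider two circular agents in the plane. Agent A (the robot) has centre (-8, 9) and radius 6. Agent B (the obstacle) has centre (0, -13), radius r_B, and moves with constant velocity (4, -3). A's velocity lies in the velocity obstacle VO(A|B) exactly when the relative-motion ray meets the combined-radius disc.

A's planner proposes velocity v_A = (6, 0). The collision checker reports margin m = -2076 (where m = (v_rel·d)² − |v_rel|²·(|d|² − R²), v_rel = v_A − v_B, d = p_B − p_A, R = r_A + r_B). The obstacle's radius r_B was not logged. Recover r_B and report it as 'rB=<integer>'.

m = -2076
d = (8, -22);  v_rel = (2, 3),  |v_rel|² = 13
v_rel×d = (2)·(-22) − (3)·(8) = -68
since m = R²·13 − (-68)²:  R² = (4624 + -2076) / 13 = 196
R = √196 = 14  ⇒  r_B = 14 − 6 = 8

rB=8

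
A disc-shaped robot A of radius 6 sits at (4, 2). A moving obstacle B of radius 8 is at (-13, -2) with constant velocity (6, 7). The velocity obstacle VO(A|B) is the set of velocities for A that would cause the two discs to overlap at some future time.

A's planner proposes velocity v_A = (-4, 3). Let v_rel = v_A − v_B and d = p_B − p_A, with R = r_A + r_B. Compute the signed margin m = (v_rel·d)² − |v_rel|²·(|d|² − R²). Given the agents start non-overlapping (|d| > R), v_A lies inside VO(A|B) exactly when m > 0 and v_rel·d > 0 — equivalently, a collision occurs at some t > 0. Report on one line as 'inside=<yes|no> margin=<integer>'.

d = (-17, -4),  |d|² = 305;  R = 6+8 = 14,  c = 305−14² = 109
v_rel = (-10, -4),  |v_rel|² = 116;  v_rel·d = (-10)·(-17) + (-4)·(-4) = 186
116·t² − 372·t + 109 = 0  ⇒  m = 186² − 116·109 = 21952
m = 21952 > 0,  v_rel·d = 186 > 0  ⇒  inside

inside=yes margin=21952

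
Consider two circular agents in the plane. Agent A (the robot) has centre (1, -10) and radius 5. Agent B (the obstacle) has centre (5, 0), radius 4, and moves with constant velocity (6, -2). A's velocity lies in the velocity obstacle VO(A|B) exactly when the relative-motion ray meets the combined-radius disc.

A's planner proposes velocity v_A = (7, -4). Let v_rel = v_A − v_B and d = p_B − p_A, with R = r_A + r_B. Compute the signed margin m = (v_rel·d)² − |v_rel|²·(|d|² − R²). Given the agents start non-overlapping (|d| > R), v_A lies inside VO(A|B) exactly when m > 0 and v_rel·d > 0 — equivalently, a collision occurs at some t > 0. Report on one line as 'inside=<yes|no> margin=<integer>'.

d = (4, 10),  |d|² = 116;  R = 5+4 = 9,  c = 116−9² = 35
v_rel = (1, -2),  |v_rel|² = 5;  v_rel·d = (1)·(4) + (-2)·(10) = -16
5·t² + 32·t + 35 = 0  ⇒  m = (-16)² − 5·35 = 81
m = 81 > 0,  v_rel·d = -16 < 0  ⇒  outside

inside=no margin=81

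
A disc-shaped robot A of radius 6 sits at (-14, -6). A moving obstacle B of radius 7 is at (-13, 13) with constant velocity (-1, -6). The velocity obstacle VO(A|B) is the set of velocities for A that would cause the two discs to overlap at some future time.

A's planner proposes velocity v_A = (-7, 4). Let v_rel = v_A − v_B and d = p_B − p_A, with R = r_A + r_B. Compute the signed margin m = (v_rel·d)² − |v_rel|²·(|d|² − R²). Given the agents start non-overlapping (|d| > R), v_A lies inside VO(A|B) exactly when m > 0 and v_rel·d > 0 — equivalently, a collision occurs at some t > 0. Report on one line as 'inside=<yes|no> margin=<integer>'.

d = (1, 19),  |d|² = 362;  R = 6+7 = 13,  c = 362−13² = 193
v_rel = (-6, 10),  |v_rel|² = 136;  v_rel·d = (-6)·(1) + (10)·(19) = 184
136·t² − 368·t + 193 = 0  ⇒  m = 184² − 136·193 = 7608
m = 7608 > 0,  v_rel·d = 184 > 0  ⇒  inside

inside=yes margin=7608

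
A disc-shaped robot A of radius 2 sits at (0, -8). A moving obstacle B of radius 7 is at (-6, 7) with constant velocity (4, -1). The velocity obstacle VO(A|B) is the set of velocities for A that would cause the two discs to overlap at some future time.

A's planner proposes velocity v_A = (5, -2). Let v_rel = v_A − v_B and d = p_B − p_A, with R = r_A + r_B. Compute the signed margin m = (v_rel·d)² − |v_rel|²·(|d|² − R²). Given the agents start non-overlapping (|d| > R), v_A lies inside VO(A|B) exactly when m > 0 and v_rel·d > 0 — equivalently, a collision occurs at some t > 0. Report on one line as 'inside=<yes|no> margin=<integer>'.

d = (-6, 15),  |d|² = 261;  R = 2+7 = 9,  c = 261−9² = 180
v_rel = (1, -1),  |v_rel|² = 2;  v_rel·d = (1)·(-6) + (-1)·(15) = -21
2·t² + 42·t + 180 = 0  ⇒  m = (-21)² − 2·180 = 81
m = 81 > 0,  v_rel·d = -21 < 0  ⇒  outside

inside=no margin=81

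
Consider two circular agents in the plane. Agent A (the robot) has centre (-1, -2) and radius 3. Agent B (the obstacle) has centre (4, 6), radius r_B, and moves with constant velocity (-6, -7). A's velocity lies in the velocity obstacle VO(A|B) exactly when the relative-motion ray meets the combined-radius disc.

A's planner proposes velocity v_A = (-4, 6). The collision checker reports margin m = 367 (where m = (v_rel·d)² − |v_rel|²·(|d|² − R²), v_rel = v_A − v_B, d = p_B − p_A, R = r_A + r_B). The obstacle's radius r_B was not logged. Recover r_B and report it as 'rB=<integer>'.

m = 367
d = (5, 8);  v_rel = (2, 13),  |v_rel|² = 173
v_rel×d = (2)·(8) − (13)·(5) = -49
since m = R²·173 − (-49)²:  R² = (2401 + 367) / 173 = 16
R = √16 = 4  ⇒  r_B = 4 − 3 = 1

rB=1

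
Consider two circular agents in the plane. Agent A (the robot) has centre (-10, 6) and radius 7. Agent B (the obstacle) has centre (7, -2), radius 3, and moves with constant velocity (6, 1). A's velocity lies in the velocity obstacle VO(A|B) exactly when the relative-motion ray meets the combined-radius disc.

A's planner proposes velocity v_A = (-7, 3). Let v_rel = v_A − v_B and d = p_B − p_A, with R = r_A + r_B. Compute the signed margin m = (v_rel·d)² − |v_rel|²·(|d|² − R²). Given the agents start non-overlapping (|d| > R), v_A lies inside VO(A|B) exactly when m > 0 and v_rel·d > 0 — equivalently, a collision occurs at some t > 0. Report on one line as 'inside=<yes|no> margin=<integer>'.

d = (17, -8),  |d|² = 353;  R = 7+3 = 10,  c = 353−10² = 253
v_rel = (-13, 2),  |v_rel|² = 173;  v_rel·d = (-13)·(17) + (2)·(-8) = -237
173·t² + 474·t + 253 = 0  ⇒  m = (-237)² − 173·253 = 12400
m = 12400 > 0,  v_rel·d = -237 < 0  ⇒  outside

inside=no margin=12400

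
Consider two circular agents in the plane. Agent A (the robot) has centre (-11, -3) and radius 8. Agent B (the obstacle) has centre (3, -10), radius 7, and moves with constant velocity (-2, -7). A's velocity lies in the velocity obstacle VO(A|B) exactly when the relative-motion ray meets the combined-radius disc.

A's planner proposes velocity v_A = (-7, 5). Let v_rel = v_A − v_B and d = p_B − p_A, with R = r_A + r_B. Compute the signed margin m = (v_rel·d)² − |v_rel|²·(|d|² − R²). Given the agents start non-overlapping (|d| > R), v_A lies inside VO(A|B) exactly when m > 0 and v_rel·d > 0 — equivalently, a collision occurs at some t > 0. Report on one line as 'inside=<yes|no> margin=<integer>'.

d = (14, -7),  |d|² = 245;  R = 8+7 = 15,  c = 245−15² = 20
v_rel = (-5, 12),  |v_rel|² = 169;  v_rel·d = (-5)·(14) + (12)·(-7) = -154
169·t² + 308·t + 20 = 0  ⇒  m = (-154)² − 169·20 = 20336
m = 20336 > 0,  v_rel·d = -154 < 0  ⇒  outside

inside=no margin=20336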